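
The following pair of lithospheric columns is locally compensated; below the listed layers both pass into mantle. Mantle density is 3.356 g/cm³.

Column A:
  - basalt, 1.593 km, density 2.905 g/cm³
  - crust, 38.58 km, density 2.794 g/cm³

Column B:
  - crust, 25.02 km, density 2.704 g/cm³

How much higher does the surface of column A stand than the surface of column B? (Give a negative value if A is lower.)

1.81 km

For any compensation level in the mantle, the mantle terms cancel and isostasy reduces to e = (Σt_A − Σt_B) − (Σ(ρt)_A − Σ(ρt)_B) / ρ_m.
Σt_A = 40.173 km; Σt_B = 25.02 km; Σ(ρt)_A = 112.420185; Σ(ρt)_B = 67.65408 (in km·g/cm³).
e = (40.173 − 25.02) − (112.420185 − 67.65408) / 3.356 = 1.81 km.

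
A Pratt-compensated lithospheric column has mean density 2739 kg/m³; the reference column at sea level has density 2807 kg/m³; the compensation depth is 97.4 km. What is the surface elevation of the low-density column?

2.42 km

ρ_ref D = ρ (D + h) → h = D (ρ_ref − ρ)/ρ.
h = 97.4 km × (2807 − 2739)/2739 = 2.42 km.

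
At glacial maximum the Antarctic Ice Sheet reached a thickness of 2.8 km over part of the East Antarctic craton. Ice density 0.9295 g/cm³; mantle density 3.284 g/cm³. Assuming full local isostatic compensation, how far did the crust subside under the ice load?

In Airy isostatic equilibrium: the ice load ρ_ice t is balanced by mantle displaced below, ρ_m s.
s = t ρ_ice / ρ_m = 2.8 km × 0.9295/3.284 = 0.793 km.

0.793 km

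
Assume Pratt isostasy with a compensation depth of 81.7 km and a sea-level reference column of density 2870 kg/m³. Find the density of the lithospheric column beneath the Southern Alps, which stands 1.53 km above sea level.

2820 kg/m³

Pratt balance: ρ_ref D = ρ (D + h).
ρ = ρ_ref D/(D + h) = 2870 × 81.7 km/(81.7 km + 1.53 km) = 2820 kg/m³.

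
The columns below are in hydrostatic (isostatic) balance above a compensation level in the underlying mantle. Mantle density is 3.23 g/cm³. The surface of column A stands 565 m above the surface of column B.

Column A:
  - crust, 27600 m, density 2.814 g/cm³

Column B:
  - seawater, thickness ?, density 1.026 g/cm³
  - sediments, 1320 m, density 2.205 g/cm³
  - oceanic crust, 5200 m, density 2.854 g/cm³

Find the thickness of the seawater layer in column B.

Take the compensation level at the base of the deeper column (depth z_c below the surface of column A) and equate Σ ρ_i t_i down to z_c; mantle fills any gap and the z_c terms cancel.
Column A: 27600×2.814 + (z_c − 27600)×3.23
Column B: 565×0 + x×1.026 + 1320×2.205 + 5200×2.854 + (z_c − 565 − 6520 − x)×3.23
The z_c×3.23 term appears on both sides and cancels. Collect the known terms of each column as K = Σ(ρt)_known − 3.23 × (depth of known layers): K_A = 77666.4 − 3.23×27600 = −11481.6; K_B = 17751.4 − 3.23×(565 + 6520) = −5133.15.
Balance: K_A = K_B − x×(3.23 − 1.026), so x = (K_B − K_A)/(3.23 − 1.026) = 6348.45/2.204 = 2880 m.

2880 m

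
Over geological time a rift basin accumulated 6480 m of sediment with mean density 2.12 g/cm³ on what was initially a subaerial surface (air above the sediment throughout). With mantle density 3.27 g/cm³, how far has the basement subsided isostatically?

4200 m

Subaerial load: s = t ρ_sed / ρ_m = 6480 m × 2.12/3.27 = 4200 m.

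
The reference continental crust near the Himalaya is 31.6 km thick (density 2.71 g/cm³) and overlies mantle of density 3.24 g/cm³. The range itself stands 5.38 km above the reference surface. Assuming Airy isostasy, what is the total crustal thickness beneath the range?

64.5 km

Root depth r = h ρ_c / (ρ_m − ρ_c) = 5.38 km × 2.71 / 0.53 = 27.51 km.
Total thickness = T + h + r = 31.6 km + 5.38 km + 27.51 km = 64.5 km.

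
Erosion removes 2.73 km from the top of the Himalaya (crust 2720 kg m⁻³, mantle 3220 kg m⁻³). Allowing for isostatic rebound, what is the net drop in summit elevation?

0.424 km

Rebound u = e ρ_c/ρ_m = 2.73 km × 2720/3220 = 2.306 km.
Net surface drop = e − u = 2.73 km − 2.306 km = e (ρ_m − ρ_c)/ρ_m = 0.424 km.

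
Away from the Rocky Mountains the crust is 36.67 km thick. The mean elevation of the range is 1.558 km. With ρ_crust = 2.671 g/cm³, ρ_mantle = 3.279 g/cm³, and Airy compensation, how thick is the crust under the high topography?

Root depth r = h ρ_c / (ρ_m − ρ_c) = 1.558 km × 2.671 / 0.608 = 6.844 km.
Total thickness = T + h + r = 36.67 km + 1.558 km + 6.844 km = 45.1 km.

45.1 km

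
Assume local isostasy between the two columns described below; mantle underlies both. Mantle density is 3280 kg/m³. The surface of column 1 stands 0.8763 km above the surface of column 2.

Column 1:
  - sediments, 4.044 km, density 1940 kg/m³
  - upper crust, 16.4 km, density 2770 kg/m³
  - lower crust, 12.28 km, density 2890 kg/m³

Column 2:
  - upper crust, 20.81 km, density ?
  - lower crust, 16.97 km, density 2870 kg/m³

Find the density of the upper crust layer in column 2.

Take the compensation level at the base of the deeper column (depth z_c below the surface of column 1) and equate Σ ρ_i t_i down to z_c; mantle fills any gap and the z_c terms cancel.
Column 1: 4.044×1940 + 16.4×2770 + 12.28×2890 + (z_c − 32.724)×3280
Column 2: 0.8763×0 + 20.81×ρ + 16.97×2870 + (z_c − 0.8763 − 37.78)×3280
The z_c×3280 term appears on both sides and cancels. Collect the known terms of each column as K = Σ(ρt)_known − 3280 × (depth of known layers): K_1 = 88762.56 − 3280×32.724 = −18572.16; K_2 = 48703.9 − 3280×(0.8763 + 37.78) = −78088.764.
Balance: K_1 = K_2 + 20.81×ρ, so ρ = (K_1 − K_2)/20.81 = 59516.6/20.81 = 2860 kg/m³.

2860 kg/m³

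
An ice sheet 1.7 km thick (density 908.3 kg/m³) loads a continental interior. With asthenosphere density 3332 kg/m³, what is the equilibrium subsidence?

0.463 km

In Airy isostatic equilibrium: the ice load ρ_ice t is balanced by mantle displaced below, ρ_m s.
s = t ρ_ice / ρ_m = 1.7 km × 908.3/3332 = 0.463 km.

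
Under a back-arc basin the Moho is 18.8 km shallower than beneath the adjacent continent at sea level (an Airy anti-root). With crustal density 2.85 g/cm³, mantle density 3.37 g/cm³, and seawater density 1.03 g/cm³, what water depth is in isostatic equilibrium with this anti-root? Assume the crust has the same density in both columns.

Replacing a thickness d of crust by seawater at the top must be balanced by replacing crust with mantle at the base: d (ρ_c − ρ_w) = a (ρ_m − ρ_c).
d = a (ρ_m − ρ_c)/(ρ_c − ρ_w) = 18.8 km × 0.52/1.82 = 5.37 km.

5.37 km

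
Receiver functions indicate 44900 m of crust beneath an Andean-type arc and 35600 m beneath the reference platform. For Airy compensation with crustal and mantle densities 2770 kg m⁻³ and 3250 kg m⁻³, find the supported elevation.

Excess crust Δ = 44900 m − 35600 m = 9300 m, split between elevation h and root r with h + r = Δ.
Airy balance ρ_c h = (ρ_m − ρ_c) r gives r = h ρ_c/(ρ_m − ρ_c), so h (1 + ρ_c/(ρ_m − ρ_c)) = Δ, i.e. h = Δ (ρ_m − ρ_c)/ρ_m.
h = 9300 m × 480/3250 = 1370 m.

1370 m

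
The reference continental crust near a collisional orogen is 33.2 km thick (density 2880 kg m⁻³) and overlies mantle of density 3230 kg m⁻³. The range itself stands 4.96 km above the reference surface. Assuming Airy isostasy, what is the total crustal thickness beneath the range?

79 km

Root depth r = h ρ_c / (ρ_m − ρ_c) = 4.96 km × 2880 / 350 = 40.81 km.
Total thickness = T + h + r = 33.2 km + 4.96 km + 40.81 km = 79 km.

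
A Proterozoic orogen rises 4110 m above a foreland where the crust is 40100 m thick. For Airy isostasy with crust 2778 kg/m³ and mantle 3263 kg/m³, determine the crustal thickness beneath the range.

Root depth r = h ρ_c / (ρ_m − ρ_c) = 4110 m × 2778 / 485 = 23540 m.
Total thickness = T + h + r = 40100 m + 4110 m + 23540 m = 67800 m.

67800 m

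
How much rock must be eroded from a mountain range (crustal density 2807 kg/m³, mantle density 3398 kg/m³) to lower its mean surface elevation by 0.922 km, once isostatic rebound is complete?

Net drop Δ = e − u = e − e ρ_c/ρ_m = e (ρ_m − ρ_c)/ρ_m.
e = Δ ρ_m/(ρ_m − ρ_c) = 0.922 km × 3398/591 = 5.3 km.

5.3 km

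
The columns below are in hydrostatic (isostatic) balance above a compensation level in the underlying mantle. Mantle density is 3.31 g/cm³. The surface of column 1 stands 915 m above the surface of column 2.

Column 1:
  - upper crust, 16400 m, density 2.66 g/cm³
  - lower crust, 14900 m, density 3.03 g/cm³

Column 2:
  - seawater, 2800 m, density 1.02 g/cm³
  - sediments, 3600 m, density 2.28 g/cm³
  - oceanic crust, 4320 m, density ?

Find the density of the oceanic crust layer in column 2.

Take the compensation level at the base of the deeper column (depth z_c below the surface of column 1) and equate Σ ρ_i t_i down to z_c; mantle fills any gap and the z_c terms cancel.
Column 1: 16400×2.66 + 14900×3.03 + (z_c − 31300)×3.31
Column 2: 915×0 + 2800×1.02 + 3600×2.28 + 4320×ρ + (z_c − 915 − 10720)×3.31
The z_c×3.31 term appears on both sides and cancels. Collect the known terms of each column as K = Σ(ρt)_known − 3.31 × (depth of known layers): K_1 = 88771 − 3.31×31300 = −14832; K_2 = 11064 − 3.31×(915 + 10720) = −27447.85.
Balance: K_1 = K_2 + 4320×ρ, so ρ = (K_1 − K_2)/4320 = 12615.9/4320 = 2.92 g/cm³.

2.92 g/cm³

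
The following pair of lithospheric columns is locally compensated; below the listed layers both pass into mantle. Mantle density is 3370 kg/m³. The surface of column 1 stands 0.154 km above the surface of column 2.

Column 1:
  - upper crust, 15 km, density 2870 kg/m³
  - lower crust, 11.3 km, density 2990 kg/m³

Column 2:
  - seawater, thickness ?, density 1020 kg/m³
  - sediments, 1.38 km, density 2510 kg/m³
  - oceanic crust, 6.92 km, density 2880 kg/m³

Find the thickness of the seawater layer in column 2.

Take the compensation level at the base of the deeper column (depth z_c below the surface of column 1) and equate Σ ρ_i t_i down to z_c; mantle fills any gap and the z_c terms cancel.
Column 1: 15×2870 + 11.3×2990 + (z_c − 26.3)×3370
Column 2: 0.154×0 + x×1020 + 1.38×2510 + 6.92×2880 + (z_c − 0.154 − 8.3 − x)×3370
The z_c×3370 term appears on both sides and cancels. Collect the known terms of each column as K = Σ(ρt)_known − 3370 × (depth of known layers): K_1 = 76837 − 3370×26.3 = −11794; K_2 = 23393.4 − 3370×(0.154 + 8.3) = −5096.58.
Balance: K_1 = K_2 − x×(3370 − 1020), so x = (K_2 − K_1)/(3370 − 1020) = 6697.42/2350 = 2.85 km.

2.85 km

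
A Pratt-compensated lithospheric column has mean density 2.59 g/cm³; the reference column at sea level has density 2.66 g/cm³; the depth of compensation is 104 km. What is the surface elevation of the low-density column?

2.81 km

ρ_ref D = ρ (D + h) → h = D (ρ_ref − ρ)/ρ.
h = 104 km × (2.66 − 2.59)/2.59 = 2.81 km.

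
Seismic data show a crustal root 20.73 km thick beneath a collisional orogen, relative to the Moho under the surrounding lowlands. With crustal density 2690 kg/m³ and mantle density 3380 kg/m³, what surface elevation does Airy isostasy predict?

5.32 km

Equating mass per unit area of the two columns: ρ_c h = (ρ_m − ρ_c) r.
h = r (ρ_m − ρ_c) / ρ_c = 20.73 km × (3380 − 2690) / 2690 = 5.32 km.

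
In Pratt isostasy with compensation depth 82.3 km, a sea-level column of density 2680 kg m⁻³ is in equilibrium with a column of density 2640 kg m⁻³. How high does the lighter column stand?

ρ_ref D = ρ (D + h) → h = D (ρ_ref − ρ)/ρ.
h = 82.3 km × (2680 − 2640)/2640 = 1.25 km.

1.25 km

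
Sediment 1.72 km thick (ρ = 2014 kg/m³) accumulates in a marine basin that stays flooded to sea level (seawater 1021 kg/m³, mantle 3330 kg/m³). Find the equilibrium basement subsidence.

0.74 km

Submarine loading: the sediment displaces seawater, and the subsidence is in turn flooded, so s (ρ_m − ρ_w) = t (ρ_sed − ρ_w).
s = 1.72 km × (2014 − 1021) / (3330 − 1021) = 0.74 km.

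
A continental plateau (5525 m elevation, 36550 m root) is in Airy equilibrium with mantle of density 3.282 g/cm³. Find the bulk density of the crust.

2.85 g/cm³

ρ_c h = (ρ_m − ρ_c) r → ρ_c (h + r) = ρ_m r → ρ_c = ρ_m r / (h + r).
ρ_c = 3.282 × 36550 m / (5525 m + 36550 m) = 2.85 g/cm³.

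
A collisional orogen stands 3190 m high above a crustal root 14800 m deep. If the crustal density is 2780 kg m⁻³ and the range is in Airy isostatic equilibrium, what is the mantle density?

3380 kg m⁻³

Airy balance: ρ_c h = (ρ_m − ρ_c) r → ρ_m = ρ_c (1 + h/r).
ρ_m = 2780 × (1 + 3190 m/14800 m) = 3380 kg m⁻³.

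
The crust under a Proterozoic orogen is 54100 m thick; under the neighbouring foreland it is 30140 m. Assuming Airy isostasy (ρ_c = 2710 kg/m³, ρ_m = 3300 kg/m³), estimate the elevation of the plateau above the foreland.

Excess crust Δ = 54100 m − 30140 m = 23960 m, split between elevation h and root r with h + r = Δ.
Airy balance ρ_c h = (ρ_m − ρ_c) r gives r = h ρ_c/(ρ_m − ρ_c), so h (1 + ρ_c/(ρ_m − ρ_c)) = Δ, i.e. h = Δ (ρ_m − ρ_c)/ρ_m.
h = 23960 m × 590/3300 = 4280 m.

4280 m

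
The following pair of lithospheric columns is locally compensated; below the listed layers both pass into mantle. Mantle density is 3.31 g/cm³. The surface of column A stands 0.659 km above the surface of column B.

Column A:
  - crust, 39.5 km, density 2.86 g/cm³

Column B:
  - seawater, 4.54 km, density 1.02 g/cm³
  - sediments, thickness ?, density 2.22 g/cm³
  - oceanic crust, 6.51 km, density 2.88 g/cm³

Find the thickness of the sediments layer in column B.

Take the compensation level at the base of the deeper column (depth z_c below the surface of column A) and equate Σ ρ_i t_i down to z_c; mantle fills any gap and the z_c terms cancel.
Column A: 39.5×2.86 + (z_c − 39.5)×3.31
Column B: 0.659×0 + 4.54×1.02 + x×2.22 + 6.51×2.88 + (z_c − 0.659 − 11.05 − x)×3.31
The z_c×3.31 term appears on both sides and cancels. Collect the known terms of each column as K = Σ(ρt)_known − 3.31 × (depth of known layers): K_A = 112.97 − 3.31×39.5 = −17.775; K_B = 23.3796 − 3.31×(0.659 + 11.05) = −15.37719.
Balance: K_A = K_B − x×(3.31 − 2.22), so x = (K_B − K_A)/(3.31 − 2.22) = 2.39781/1.09 = 2.2 km.

2.2 km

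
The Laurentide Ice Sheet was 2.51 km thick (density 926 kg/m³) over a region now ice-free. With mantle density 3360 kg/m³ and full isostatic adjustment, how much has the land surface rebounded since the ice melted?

Removing the load lets mantle flow back in; uplift u satisfies ρ_ice t = ρ_m u.
u = t ρ_ice/ρ_m = 2.51 km × 926/3360 = 0.692 km.

0.692 km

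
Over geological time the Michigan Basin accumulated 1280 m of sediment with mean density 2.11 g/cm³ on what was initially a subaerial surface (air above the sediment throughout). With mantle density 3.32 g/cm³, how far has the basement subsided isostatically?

Subaerial load: s = t ρ_sed / ρ_m = 1280 m × 2.11/3.32 = 813 m.

813 m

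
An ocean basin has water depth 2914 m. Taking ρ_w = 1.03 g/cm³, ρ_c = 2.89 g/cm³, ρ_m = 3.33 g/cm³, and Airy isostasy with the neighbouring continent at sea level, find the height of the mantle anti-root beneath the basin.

In Airy isostatic equilibrium: replacing crust with seawater at the top is compensated by replacing crust with mantle at the base: d (ρ_c − ρ_w) = a (ρ_m − ρ_c).
a = d (ρ_c − ρ_w)/(ρ_m − ρ_c) = 2914 m × 1.86/0.44 = 12300 m.

12300 m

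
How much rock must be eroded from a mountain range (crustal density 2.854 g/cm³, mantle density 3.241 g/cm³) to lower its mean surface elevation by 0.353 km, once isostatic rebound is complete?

Net drop Δ = e − u = e − e ρ_c/ρ_m = e (ρ_m − ρ_c)/ρ_m.
e = Δ ρ_m/(ρ_m − ρ_c) = 0.353 km × 3.241/0.387 = 2.96 km.

2.96 km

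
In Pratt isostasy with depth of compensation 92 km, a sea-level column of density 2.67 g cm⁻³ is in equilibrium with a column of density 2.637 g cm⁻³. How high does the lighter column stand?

1.15 km

ρ_ref D = ρ (D + h) → h = D (ρ_ref − ρ)/ρ.
h = 92 km × (2.67 − 2.637)/2.637 = 1.15 km.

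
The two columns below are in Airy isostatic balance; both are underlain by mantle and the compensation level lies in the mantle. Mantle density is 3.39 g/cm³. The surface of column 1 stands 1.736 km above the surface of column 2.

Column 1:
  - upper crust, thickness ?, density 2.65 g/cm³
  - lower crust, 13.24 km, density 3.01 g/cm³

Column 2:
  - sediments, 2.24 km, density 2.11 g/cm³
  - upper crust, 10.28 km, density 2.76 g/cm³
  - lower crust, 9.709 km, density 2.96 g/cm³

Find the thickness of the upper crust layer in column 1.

19.4 km

Take the compensation level at the base of the deeper column (depth z_c below the surface of column 1) and equate Σ ρ_i t_i down to z_c; mantle fills any gap and the z_c terms cancel.
Column 1: x×2.65 + 13.24×3.01 + (z_c − 13.24 − x)×3.39
Column 2: 1.736×0 + 2.24×2.11 + 10.28×2.76 + 9.709×2.96 + (z_c − 1.736 − 22.229)×3.39
The z_c×3.39 term appears on both sides and cancels. Collect the known terms of each column as K = Σ(ρt)_known − 3.39 × (depth of known layers): K_1 = 39.8524 − 3.39×13.24 = −5.0312; K_2 = 61.83784 − 3.39×(1.736 + 22.229) = −19.40351.
Balance: K_1 − x×(3.39 − 2.65) = K_2, so x = (K_1 − K_2)/(3.39 − 2.65) = 14.3723/0.74 = 19.4 km.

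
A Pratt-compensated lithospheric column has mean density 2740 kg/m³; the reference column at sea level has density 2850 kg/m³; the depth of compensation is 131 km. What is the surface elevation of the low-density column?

5.26 km

ρ_ref D = ρ (D + h) → h = D (ρ_ref − ρ)/ρ.
h = 131 km × (2850 − 2740)/2740 = 5.26 km.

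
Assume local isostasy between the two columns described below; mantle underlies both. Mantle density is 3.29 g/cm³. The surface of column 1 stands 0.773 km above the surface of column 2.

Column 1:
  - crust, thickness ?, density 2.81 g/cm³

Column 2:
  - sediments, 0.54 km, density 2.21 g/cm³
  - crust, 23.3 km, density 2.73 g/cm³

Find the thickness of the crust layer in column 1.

33.7 km

Take the compensation level at the base of the deeper column (depth z_c below the surface of column 1) and equate Σ ρ_i t_i down to z_c; mantle fills any gap and the z_c terms cancel.
Column 1: x×2.81 + (z_c − 0 − x)×3.29
Column 2: 0.773×0 + 0.54×2.21 + 23.3×2.73 + (z_c − 0.773 − 23.84)×3.29
The z_c×3.29 term appears on both sides and cancels. Collect the known terms of each column as K = Σ(ρt)_known − 3.29 × (depth of known layers): K_1 = 0 − 3.29×0 = 0; K_2 = 64.8024 − 3.29×(0.773 + 23.84) = −16.17437.
Balance: K_1 − x×(3.29 − 2.81) = K_2, so x = (K_1 − K_2)/(3.29 − 2.81) = 16.1744/0.48 = 33.7 km.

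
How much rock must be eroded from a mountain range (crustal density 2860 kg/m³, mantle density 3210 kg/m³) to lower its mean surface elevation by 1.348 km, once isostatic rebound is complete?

12.4 km

Net drop Δ = e − u = e − e ρ_c/ρ_m = e (ρ_m − ρ_c)/ρ_m.
e = Δ ρ_m/(ρ_m − ρ_c) = 1.348 km × 3210/350 = 12.4 km.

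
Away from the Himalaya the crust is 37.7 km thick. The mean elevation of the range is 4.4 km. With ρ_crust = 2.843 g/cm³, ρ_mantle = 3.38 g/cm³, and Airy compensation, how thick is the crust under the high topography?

Root depth r = h ρ_c / (ρ_m − ρ_c) = 4.4 km × 2.843 / 0.537 = 23.29 km.
Total thickness = T + h + r = 37.7 km + 4.4 km + 23.29 km = 65.4 km.

65.4 km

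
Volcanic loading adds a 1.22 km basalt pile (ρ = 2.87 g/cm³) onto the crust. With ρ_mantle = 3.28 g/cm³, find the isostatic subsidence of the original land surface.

1.07 km

Subaerial loading: s = t ρ_load / ρ_m.
s = 1.22 km × 2.87/3.28 = 1.07 km.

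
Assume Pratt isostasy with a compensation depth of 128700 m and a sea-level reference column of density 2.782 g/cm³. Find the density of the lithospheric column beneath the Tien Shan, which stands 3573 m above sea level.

Pratt balance: ρ_ref D = ρ (D + h).
ρ = ρ_ref D/(D + h) = 2.782 × 128700 m/(128700 m + 3573 m) = 2.71 g/cm³.

2.71 g/cm³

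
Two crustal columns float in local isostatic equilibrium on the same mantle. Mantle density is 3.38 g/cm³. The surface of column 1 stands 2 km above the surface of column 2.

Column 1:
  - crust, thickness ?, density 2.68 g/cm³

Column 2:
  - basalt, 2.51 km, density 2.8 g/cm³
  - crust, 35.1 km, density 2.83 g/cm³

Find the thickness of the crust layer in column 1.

Take the compensation level at the base of the deeper column (depth z_c below the surface of column 1) and equate Σ ρ_i t_i down to z_c; mantle fills any gap and the z_c terms cancel.
Column 1: x×2.68 + (z_c − 0 − x)×3.38
Column 2: 2×0 + 2.51×2.8 + 35.1×2.83 + (z_c − 2 − 37.61)×3.38
The z_c×3.38 term appears on both sides and cancels. Collect the known terms of each column as K = Σ(ρt)_known − 3.38 × (depth of known layers): K_1 = 0 − 3.38×0 = 0; K_2 = 106.361 − 3.38×(2 + 37.61) = −27.5208.
Balance: K_1 − x×(3.38 − 2.68) = K_2, so x = (K_1 − K_2)/(3.38 − 2.68) = 27.5208/0.7 = 39.3 km.

39.3 km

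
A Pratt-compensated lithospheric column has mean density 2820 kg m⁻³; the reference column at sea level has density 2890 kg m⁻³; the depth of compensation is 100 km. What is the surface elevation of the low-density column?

2.48 km

ρ_ref D = ρ (D + h) → h = D (ρ_ref − ρ)/ρ.
h = 100 km × (2890 − 2820)/2820 = 2.48 km.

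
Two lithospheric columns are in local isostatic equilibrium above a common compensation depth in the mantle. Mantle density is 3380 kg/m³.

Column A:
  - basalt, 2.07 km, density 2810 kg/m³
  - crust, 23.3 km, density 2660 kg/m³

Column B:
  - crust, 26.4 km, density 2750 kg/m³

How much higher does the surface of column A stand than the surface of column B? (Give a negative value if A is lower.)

0.392 km

For any compensation level in the mantle, the mantle terms cancel and isostasy reduces to e = (Σt_A − Σt_B) − (Σ(ρt)_A − Σ(ρt)_B) / ρ_m.
Σt_A = 25.37 km; Σt_B = 26.4 km; Σ(ρt)_A = 67794.7; Σ(ρt)_B = 72600 (in km·kg/m³).
e = (25.37 − 26.4) − (67794.7 − 72600) / 3380 = 0.392 km.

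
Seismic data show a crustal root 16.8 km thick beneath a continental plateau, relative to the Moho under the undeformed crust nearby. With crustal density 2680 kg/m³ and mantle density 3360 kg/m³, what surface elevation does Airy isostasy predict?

Isostatic balance requires: ρ_c h = (ρ_m − ρ_c) r.
h = r (ρ_m − ρ_c) / ρ_c = 16.8 km × (3360 − 2680) / 2680 = 4.26 km.

4.26 km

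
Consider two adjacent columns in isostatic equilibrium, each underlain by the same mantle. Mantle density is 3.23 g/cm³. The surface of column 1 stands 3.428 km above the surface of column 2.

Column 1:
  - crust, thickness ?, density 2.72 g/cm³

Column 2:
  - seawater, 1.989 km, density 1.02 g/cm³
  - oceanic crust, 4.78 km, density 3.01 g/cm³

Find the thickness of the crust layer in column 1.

32.4 km

Take the compensation level at the base of the deeper column (depth z_c below the surface of column 1) and equate Σ ρ_i t_i down to z_c; mantle fills any gap and the z_c terms cancel.
Column 1: x×2.72 + (z_c − 0 − x)×3.23
Column 2: 3.428×0 + 1.989×1.02 + 4.78×3.01 + (z_c − 3.428 − 6.769)×3.23
The z_c×3.23 term appears on both sides and cancels. Collect the known terms of each column as K = Σ(ρt)_known − 3.23 × (depth of known layers): K_1 = 0 − 3.23×0 = 0; K_2 = 16.41658 − 3.23×(3.428 + 6.769) = −16.51973.
Balance: K_1 − x×(3.23 − 2.72) = K_2, so x = (K_1 − K_2)/(3.23 − 2.72) = 16.5197/0.51 = 32.4 km.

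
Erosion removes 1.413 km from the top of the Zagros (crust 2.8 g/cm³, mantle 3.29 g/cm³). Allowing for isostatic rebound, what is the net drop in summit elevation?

0.21 km

Rebound u = e ρ_c/ρ_m = 1.413 km × 2.8/3.29 = 1.203 km.
Net surface drop = e − u = 1.413 km − 1.203 km = e (ρ_m − ρ_c)/ρ_m = 0.21 km.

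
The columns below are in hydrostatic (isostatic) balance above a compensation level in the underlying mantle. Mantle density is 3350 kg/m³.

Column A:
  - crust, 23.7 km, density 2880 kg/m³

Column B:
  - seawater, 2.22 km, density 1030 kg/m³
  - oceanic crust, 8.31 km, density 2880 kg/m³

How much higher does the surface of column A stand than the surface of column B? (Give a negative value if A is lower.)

For any compensation level in the mantle, the mantle terms cancel and isostasy reduces to e = (Σt_A − Σt_B) − (Σ(ρt)_A − Σ(ρt)_B) / ρ_m.
Σt_A = 23.7 km; Σt_B = 10.53 km; Σ(ρt)_A = 68256; Σ(ρt)_B = 26219.4 (in km·kg/m³).
e = (23.7 − 10.53) − (68256 − 26219.4) / 3350 = 0.622 km.

0.622 km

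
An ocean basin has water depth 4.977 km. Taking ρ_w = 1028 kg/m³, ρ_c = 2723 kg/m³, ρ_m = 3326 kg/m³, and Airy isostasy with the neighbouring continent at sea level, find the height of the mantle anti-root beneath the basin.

Balancing pressure at the compensation depth: replacing crust with seawater at the top is compensated by replacing crust with mantle at the base: d (ρ_c − ρ_w) = a (ρ_m − ρ_c).
a = d (ρ_c − ρ_w)/(ρ_m − ρ_c) = 4.977 km × 1695/603 = 14 km.

14 km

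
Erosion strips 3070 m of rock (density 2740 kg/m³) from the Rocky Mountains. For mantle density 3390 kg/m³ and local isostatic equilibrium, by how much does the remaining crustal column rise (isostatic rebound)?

Unloading: uplift u = e ρ_c/ρ_m = 3070 m × 2740/3390 = 2480 m.

2480 m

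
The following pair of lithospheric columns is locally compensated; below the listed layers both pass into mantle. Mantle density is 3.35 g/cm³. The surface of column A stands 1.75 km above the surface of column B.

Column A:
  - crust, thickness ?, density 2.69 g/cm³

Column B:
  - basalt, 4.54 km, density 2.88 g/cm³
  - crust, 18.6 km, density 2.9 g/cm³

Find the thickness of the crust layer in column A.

Take the compensation level at the base of the deeper column (depth z_c below the surface of column A) and equate Σ ρ_i t_i down to z_c; mantle fills any gap and the z_c terms cancel.
Column A: x×2.69 + (z_c − 0 − x)×3.35
Column B: 1.75×0 + 4.54×2.88 + 18.6×2.9 + (z_c − 1.75 − 23.14)×3.35
The z_c×3.35 term appears on both sides and cancels. Collect the known terms of each column as K = Σ(ρt)_known − 3.35 × (depth of known layers): K_A = 0 − 3.35×0 = 0; K_B = 67.0152 − 3.35×(1.75 + 23.14) = −16.3663.
Balance: K_A − x×(3.35 − 2.69) = K_B, so x = (K_A − K_B)/(3.35 − 2.69) = 16.3663/0.66 = 24.8 km.

24.8 km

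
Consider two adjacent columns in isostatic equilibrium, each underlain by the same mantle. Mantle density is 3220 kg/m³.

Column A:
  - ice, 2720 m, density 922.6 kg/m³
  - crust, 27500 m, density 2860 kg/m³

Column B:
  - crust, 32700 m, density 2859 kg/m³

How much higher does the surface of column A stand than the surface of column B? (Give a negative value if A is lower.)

1350 m

For any compensation level in the mantle, the mantle terms cancel and isostasy reduces to e = (Σt_A − Σt_B) − (Σ(ρt)_A − Σ(ρt)_B) / ρ_m.
Σt_A = 30220 m; Σt_B = 32700 m; Σ(ρt)_A = 81159472; Σ(ρt)_B = 93489300 (in m·kg/m³).
e = (30220 − 32700) − (81159472 − 93489300) / 3220 = 1350 m.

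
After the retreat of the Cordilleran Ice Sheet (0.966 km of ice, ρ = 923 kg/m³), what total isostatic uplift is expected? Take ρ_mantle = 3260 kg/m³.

0.274 km

Removing the load lets mantle flow back in; uplift u satisfies ρ_ice t = ρ_m u.
u = t ρ_ice/ρ_m = 0.966 km × 923/3260 = 0.274 km.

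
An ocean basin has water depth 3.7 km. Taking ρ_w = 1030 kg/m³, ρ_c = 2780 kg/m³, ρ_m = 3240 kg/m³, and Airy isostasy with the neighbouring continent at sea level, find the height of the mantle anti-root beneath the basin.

In Airy isostatic equilibrium: replacing crust with seawater at the top is compensated by replacing crust with mantle at the base: d (ρ_c − ρ_w) = a (ρ_m − ρ_c).
a = d (ρ_c − ρ_w)/(ρ_m − ρ_c) = 3.7 km × 1750/460 = 14.1 km.

14.1 km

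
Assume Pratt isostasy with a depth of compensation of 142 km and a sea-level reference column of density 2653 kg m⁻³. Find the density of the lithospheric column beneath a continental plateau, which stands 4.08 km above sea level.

Pratt balance: ρ_ref D = ρ (D + h).
ρ = ρ_ref D/(D + h) = 2653 × 142 km/(142 km + 4.08 km) = 2580 kg m⁻³.

2580 kg m⁻³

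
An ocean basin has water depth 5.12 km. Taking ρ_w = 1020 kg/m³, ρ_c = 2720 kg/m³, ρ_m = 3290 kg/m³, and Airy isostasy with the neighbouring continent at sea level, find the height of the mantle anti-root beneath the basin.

15.3 km

In Airy isostatic equilibrium: replacing crust with seawater at the top is compensated by replacing crust with mantle at the base: d (ρ_c − ρ_w) = a (ρ_m − ρ_c).
a = d (ρ_c − ρ_w)/(ρ_m − ρ_c) = 5.12 km × 1700/570 = 15.3 km.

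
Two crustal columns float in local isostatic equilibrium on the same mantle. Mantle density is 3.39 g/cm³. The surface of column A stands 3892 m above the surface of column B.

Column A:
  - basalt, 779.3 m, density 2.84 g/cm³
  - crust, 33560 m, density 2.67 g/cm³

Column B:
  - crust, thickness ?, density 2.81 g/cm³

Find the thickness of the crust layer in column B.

19700 m

Take the compensation level at the base of the deeper column (depth z_c below the surface of column A) and equate Σ ρ_i t_i down to z_c; mantle fills any gap and the z_c terms cancel.
Column A: 779.3×2.84 + 33560×2.67 + (z_c − 34339.3)×3.39
Column B: 3892×0 + x×2.81 + (z_c − 3892 − 0 − x)×3.39
The z_c×3.39 term appears on both sides and cancels. Collect the known terms of each column as K = Σ(ρt)_known − 3.39 × (depth of known layers): K_A = 91818.412 − 3.39×34339.3 = −24591.815; K_B = 0 − 3.39×(3892 + 0) = −13193.88.
Balance: K_A = K_B − x×(3.39 − 2.81), so x = (K_B − K_A)/(3.39 − 2.81) = 11397.9/0.58 = 19700 m.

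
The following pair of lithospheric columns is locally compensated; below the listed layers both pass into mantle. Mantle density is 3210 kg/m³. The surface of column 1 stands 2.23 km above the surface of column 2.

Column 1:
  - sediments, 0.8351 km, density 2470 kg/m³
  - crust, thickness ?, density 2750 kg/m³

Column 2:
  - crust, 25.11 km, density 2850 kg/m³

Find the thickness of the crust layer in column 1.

33.9 km

Take the compensation level at the base of the deeper column (depth z_c below the surface of column 1) and equate Σ ρ_i t_i down to z_c; mantle fills any gap and the z_c terms cancel.
Column 1: 0.8351×2470 + x×2750 + (z_c − 0.8351 − x)×3210
Column 2: 2.23×0 + 25.11×2850 + (z_c − 2.23 − 25.11)×3210
The z_c×3210 term appears on both sides and cancels. Collect the known terms of each column as K = Σ(ρt)_known − 3210 × (depth of known layers): K_1 = 2062.697 − 3210×0.8351 = −617.974; K_2 = 71563.5 − 3210×(2.23 + 25.11) = −16197.9.
Balance: K_1 − x×(3210 − 2750) = K_2, so x = (K_1 − K_2)/(3210 − 2750) = 15579.9/460 = 33.9 km.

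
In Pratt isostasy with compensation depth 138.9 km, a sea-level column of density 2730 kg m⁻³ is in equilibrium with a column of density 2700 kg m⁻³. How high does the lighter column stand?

1.54 km

ρ_ref D = ρ (D + h) → h = D (ρ_ref − ρ)/ρ.
h = 138.9 km × (2730 − 2700)/2700 = 1.54 km.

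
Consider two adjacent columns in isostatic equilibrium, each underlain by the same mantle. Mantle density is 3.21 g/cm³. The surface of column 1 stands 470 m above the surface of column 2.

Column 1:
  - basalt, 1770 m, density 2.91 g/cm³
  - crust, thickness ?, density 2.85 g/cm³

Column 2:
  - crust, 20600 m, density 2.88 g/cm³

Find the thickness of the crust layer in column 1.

Take the compensation level at the base of the deeper column (depth z_c below the surface of column 1) and equate Σ ρ_i t_i down to z_c; mantle fills any gap and the z_c terms cancel.
Column 1: 1770×2.91 + x×2.85 + (z_c − 1770 − x)×3.21
Column 2: 470×0 + 20600×2.88 + (z_c − 470 − 20600)×3.21
The z_c×3.21 term appears on both sides and cancels. Collect the known terms of each column as K = Σ(ρt)_known − 3.21 × (depth of known layers): K_1 = 5150.7 − 3.21×1770 = −531; K_2 = 59328 − 3.21×(470 + 20600) = −8306.7.
Balance: K_1 − x×(3.21 − 2.85) = K_2, so x = (K_1 − K_2)/(3.21 − 2.85) = 7775.7/0.36 = 21600 m.

21600 m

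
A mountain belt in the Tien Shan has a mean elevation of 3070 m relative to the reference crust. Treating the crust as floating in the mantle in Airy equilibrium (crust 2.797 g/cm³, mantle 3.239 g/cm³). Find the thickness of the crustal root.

In Airy isostatic equilibrium: the weight of the topography is balanced by the buoyancy of the root, ρ_c h = (ρ_m − ρ_c) r.
r = h · ρ_c / (ρ_m − ρ_c) = 3070 m × 2.797 / (3.239 − 2.797) = 19400 m.

19400 m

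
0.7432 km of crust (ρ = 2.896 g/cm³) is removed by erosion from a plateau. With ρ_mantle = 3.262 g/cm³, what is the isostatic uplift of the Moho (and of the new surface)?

Unloading: uplift u = e ρ_c/ρ_m = 0.7432 km × 2.896/3.262 = 0.66 km.

0.66 km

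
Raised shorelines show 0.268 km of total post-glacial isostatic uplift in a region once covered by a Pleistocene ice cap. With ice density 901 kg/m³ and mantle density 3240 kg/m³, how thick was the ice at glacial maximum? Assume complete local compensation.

0.964 km

u = t ρ_ice/ρ_m → t = u ρ_m/ρ_ice = 0.268 km × 3240/901 = 0.964 km.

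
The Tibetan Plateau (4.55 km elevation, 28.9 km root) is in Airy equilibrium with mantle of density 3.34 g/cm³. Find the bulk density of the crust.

ρ_c h = (ρ_m − ρ_c) r → ρ_c (h + r) = ρ_m r → ρ_c = ρ_m r / (h + r).
ρ_c = 3.34 × 28.9 km / (4.55 km + 28.9 km) = 2.89 g/cm³.

2.89 g/cm³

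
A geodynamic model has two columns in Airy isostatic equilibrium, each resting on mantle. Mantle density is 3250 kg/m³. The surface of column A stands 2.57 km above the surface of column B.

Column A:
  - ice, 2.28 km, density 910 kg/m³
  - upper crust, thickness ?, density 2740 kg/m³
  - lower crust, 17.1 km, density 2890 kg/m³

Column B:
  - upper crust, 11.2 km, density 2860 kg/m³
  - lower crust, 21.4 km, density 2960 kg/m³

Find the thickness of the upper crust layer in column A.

Take the compensation level at the base of the deeper column (depth z_c below the surface of column A) and equate Σ ρ_i t_i down to z_c; mantle fills any gap and the z_c terms cancel.
Column A: 2.28×910 + x×2740 + 17.1×2890 + (z_c − 19.38 − x)×3250
Column B: 2.57×0 + 11.2×2860 + 21.4×2960 + (z_c − 2.57 − 32.6)×3250
The z_c×3250 term appears on both sides and cancels. Collect the known terms of each column as K = Σ(ρt)_known − 3250 × (depth of known layers): K_A = 51493.8 − 3250×19.38 = −11491.2; K_B = 95376 − 3250×(2.57 + 32.6) = −18926.5.
Balance: K_A − x×(3250 − 2740) = K_B, so x = (K_A − K_B)/(3250 − 2740) = 7435.3/510 = 14.6 km.

14.6 km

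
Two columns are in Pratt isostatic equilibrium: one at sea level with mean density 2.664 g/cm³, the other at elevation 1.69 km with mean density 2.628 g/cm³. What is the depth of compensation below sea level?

123 km

ρ_ref D = ρ (D + h) → D (ρ_ref − ρ) = ρ h.
D = ρ h/(ρ_ref − ρ) = 2.628 × 1.69 km/(2.664 − 2.628) = 123 km.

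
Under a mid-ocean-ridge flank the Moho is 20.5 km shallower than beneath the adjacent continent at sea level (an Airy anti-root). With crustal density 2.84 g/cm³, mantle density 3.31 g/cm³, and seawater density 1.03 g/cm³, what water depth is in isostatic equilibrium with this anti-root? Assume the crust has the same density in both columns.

Replacing a thickness d of crust by seawater at the top must be balanced by replacing crust with mantle at the base: d (ρ_c − ρ_w) = a (ρ_m − ρ_c).
d = a (ρ_m − ρ_c)/(ρ_c − ρ_w) = 20.5 km × 0.47/1.81 = 5.32 km.

5.32 km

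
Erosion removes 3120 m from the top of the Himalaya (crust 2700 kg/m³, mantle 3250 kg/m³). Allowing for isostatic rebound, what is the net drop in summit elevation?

528 m

Rebound u = e ρ_c/ρ_m = 3120 m × 2700/3250 = 2592 m.
Net surface drop = e − u = 3120 m − 2592 m = e (ρ_m − ρ_c)/ρ_m = 528 m.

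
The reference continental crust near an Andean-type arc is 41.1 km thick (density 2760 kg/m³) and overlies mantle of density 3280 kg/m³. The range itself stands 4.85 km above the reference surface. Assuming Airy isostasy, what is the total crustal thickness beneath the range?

Root depth r = h ρ_c / (ρ_m − ρ_c) = 4.85 km × 2760 / 520 = 25.74 km.
Total thickness = T + h + r = 41.1 km + 4.85 km + 25.74 km = 71.7 km.

71.7 km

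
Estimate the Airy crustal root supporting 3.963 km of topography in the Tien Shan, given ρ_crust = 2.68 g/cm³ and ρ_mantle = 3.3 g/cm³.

17.1 km

Balancing pressure at the compensation depth: the weight of the topography is balanced by the buoyancy of the root, ρ_c h = (ρ_m − ρ_c) r.
r = h · ρ_c / (ρ_m − ρ_c) = 3.963 km × 2.68 / (3.3 − 2.68) = 17.1 km.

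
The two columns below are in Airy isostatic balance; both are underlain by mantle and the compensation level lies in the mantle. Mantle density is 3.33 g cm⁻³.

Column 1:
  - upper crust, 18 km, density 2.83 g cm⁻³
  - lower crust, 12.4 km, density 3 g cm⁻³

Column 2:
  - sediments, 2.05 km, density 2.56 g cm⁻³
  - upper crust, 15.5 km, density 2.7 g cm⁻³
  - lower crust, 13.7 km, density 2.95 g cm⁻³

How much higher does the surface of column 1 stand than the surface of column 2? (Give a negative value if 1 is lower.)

For any compensation level in the mantle, the mantle terms cancel and isostasy reduces to e = (Σt_1 − Σt_2) − (Σ(ρt)_1 − Σ(ρt)_2) / ρ_m.
Σt_1 = 30.4 km; Σt_2 = 31.25 km; Σ(ρt)_1 = 88.14; Σ(ρt)_2 = 87.513 (in km·g cm⁻³).
e = (30.4 − 31.25) − (88.14 − 87.513) / 3.33 = −1.04 km.

−1.04 km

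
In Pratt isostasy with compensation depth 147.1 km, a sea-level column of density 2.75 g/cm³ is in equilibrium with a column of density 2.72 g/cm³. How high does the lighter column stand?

1.62 km

ρ_ref D = ρ (D + h) → h = D (ρ_ref − ρ)/ρ.
h = 147.1 km × (2.75 − 2.72)/2.72 = 1.62 km.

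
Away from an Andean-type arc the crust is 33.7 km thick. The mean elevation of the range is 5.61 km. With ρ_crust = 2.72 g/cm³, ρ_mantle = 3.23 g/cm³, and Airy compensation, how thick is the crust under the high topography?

Root depth r = h ρ_c / (ρ_m − ρ_c) = 5.61 km × 2.72 / 0.51 = 29.92 km.
Total thickness = T + h + r = 33.7 km + 5.61 km + 29.92 km = 69.2 km.

69.2 km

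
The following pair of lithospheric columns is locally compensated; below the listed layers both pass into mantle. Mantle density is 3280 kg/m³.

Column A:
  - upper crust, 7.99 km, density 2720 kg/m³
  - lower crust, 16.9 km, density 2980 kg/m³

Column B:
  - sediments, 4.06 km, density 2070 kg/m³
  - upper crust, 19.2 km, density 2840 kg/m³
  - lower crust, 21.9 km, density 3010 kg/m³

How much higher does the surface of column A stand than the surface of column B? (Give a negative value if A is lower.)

For any compensation level in the mantle, the mantle terms cancel and isostasy reduces to e = (Σt_A − Σt_B) − (Σ(ρt)_A − Σ(ρt)_B) / ρ_m.
Σt_A = 24.89 km; Σt_B = 45.16 km; Σ(ρt)_A = 72094.8; Σ(ρt)_B = 128851.2 (in km·kg/m³).
e = (24.89 − 45.16) − (72094.8 − 128851.2) / 3280 = −2.97 km.

−2.97 km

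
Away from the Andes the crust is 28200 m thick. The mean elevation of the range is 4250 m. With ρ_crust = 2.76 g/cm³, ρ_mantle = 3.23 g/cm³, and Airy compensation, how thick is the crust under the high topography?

Root depth r = h ρ_c / (ρ_m − ρ_c) = 4250 m × 2.76 / 0.47 = 24960 m.
Total thickness = T + h + r = 28200 m + 4250 m + 24960 m = 57400 m.

57400 m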